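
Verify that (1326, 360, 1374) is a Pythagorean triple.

Compute a² + b²:
1326² + 360² = 1758276 + 129600 = 1887876
Compute c²:
1374² = 1887876
Since 1887876 = 1887876, it is a Pythagorean triple.

Yes, it is a Pythagorean triple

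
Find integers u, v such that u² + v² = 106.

We need to find integers u, v > 0 such that u² + v² = 106.
Trying u = 5: v² = 106 - 5² = 106 - 25 = 81
v = 9
Check: 5² + 9² = 25 + 81 = 106 ✓

106 = 5² + 9²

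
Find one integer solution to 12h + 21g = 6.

Step 1: Check solvability.
gcd(12, 21) = 3
Since 3 divides 6, solutions exist.

Step 2: Apply extended Euclidean algorithm to find gcd.
We find integers such that 12*x0 + 21*y0 = 3

Step 3: Scale the particular solution.
Multiply by 6/3 = 2:
h = 4, g = -2

Step 4: Verify.
12*(4) + 21*(-2) = 6 = 6 ✓

h = 4, g = -2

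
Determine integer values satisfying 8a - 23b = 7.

Step 1: Check solvability.
gcd(8, 23) = 1
Since 1 divides 7, solutions exist.

Step 2: Apply extended Euclidean algorithm to find gcd.
We find integers such that 8*x0 + 23*y0 = 1

Step 3: Scale the particular solution.
Multiply by 7/1 = 7:
a = 21, b = 7

Step 4: Verify.
8*(21) - 23*(7) = 7 = 7 ✓

a = 21, b = 7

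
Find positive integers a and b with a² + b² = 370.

We need to find integers a, b > 0 such that a² + b² = 370.
Trying a = 3: b² = 370 - 3² = 370 - 9 = 361
b = 19
Check: 3² + 19² = 9 + 361 = 370 ✓

370 = 3² + 19²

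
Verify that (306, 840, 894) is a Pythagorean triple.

Compute a² + b² = 306² + 840² = 93636 + 705600 = 799236
Compute c² = 894² = 799236
Since 799236 = 799236, confirmed.

Yes, it is a Pythagorean triple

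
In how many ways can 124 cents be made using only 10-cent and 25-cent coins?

We need non-negative integers (x, y) with 10x + 25y = 124.
For each x from 0 to 12, check if (124 - 10x) is a non-negative multiple of 25.
Solutions (x, y): none
Count: 0

0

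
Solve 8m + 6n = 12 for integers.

Step 1: Check solvability.
gcd(8, 6) = 2
Since 2 divides 12, solutions exist.

Step 2: Apply extended Euclidean algorithm to find gcd.
We find integers such that 8*x0 + 6*y0 = 2

Step 3: Scale the particular solution.
Multiply by 12/2 = 6:
m = 6, n = -6

Step 4: Verify.
8*(6) + 6*(-6) = 12 = 12 ✓

m = 6, n = -6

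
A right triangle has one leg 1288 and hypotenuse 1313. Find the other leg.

a² = c² - b² = 1723969 - 1658944 = 65025
a = 255

255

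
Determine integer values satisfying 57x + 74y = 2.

Step 1: Check solvability.
gcd(57, 74) = 1
Since 1 divides 2, solutions exist.

Step 2: Apply extended Euclidean algorithm to find gcd.
We find integers such that 57*x0 + 74*y0 = 1

Step 3: Scale the particular solution.
Multiply by 2/1 = 2:
x = 26, y = -20

Step 4: Verify.
57*(26) + 74*(-20) = 2 = 2 ✓

x = 26, y = -20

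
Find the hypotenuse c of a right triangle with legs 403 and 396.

c² = a² + b² = 403² + 396² = 162409 + 156816 = 319225
c = sqrt(319225) = 565

565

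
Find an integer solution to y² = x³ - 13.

Try small integer x values and check whether x³ - 13 is a perfect square.
x = 17: x³ - 13 = 17³ - 13 = 4913 - 13 = 4900
Is 4900 a perfect square? 70² = 4900 ✓
So (x, y) = (17, 70) is a solution.

x = 17, y = 70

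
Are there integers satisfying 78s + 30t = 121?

Step 1: Compute gcd(78, 30).
gcd(78, 30) = 6

Step 2: Check divisibility.
Does 6 divide 121? 121 = 6 x 20 + 1, so no.

By the theorem on linear Diophantine equations, 78s + 30t = 121 has integer solutions if and only if gcd(78, 30) divides 121. Since 6 does not divide 121, no solutions exist.

No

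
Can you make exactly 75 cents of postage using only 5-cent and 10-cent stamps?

We need non-negative x, y with 5x + 10y = 75.
gcd(5, 10) = 5 divides 75, so integer solutions exist.
Search for a non-negative one: x = 1 gives 10y = 75 - 5 = 70, so y = 7.
Check: 5·1 + 10·7 = 75 ✓

Yes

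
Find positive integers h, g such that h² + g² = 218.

Search for h with 218 - h² a perfect square.
h = 7: 218 - 7² = 218 - 49 = 169 = 13² ✓
So h = 7, g = 13.

h = 7, g = 13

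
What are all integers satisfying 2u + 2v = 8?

Step 1: Compute gcd(2, 2) = 2.
Since 2 divides 8, solutions exist.

Step 2: Find a particular solution using extended Euclidean algorithm.
We get u₀ = 0, v₀ = 4.
Check: 2*0 + 2*4 = 8 = 8 ✓

Step 3: Write the general solution.
u = 0 + (2/2)t = 0 + 1t
v = 4 - (2/2)t = 4 - 1t
for any integer t.

u = 0 + 1t, v = 4 - 1t for integer t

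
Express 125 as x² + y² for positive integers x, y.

We need to find integers x, y > 0 such that x² + y² = 125.
Trying x = 2: y² = 125 - 2² = 125 - 4 = 121
y = 11
Check: 2² + 11² = 4 + 121 = 125 ✓

125 = 2² + 11²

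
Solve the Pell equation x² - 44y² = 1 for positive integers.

We seek the smallest positive integers (x, y) with x² - 44y² = 1, i.e., x² = 44y² + 1.
Try successive y values:
y = 1: x² = 44·1² + 1 = 45, not a perfect square
y = 2: x² = 44·2² + 1 = 177, not a perfect square
y = 3: x² = 44·3² + 1 = 397, not a perfect square
... continuing the search (or via continued fractions) ...
y = 30: x² = 44·30² + 1 = 39601, x = 199 ✓

Verify: 199² - 44·30² = 39601 - 39600 = 1 ✓

x = 199, y = 30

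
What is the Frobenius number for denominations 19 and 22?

For two coprime denominations a and b, the Frobenius number (largest value not representable as a non-negative combination) is ab - a - b.
Here gcd(19, 22) = 1, so they are coprime.
F(19, 22) = 19·22 - 19 - 22 = 418 - 41 = 377

377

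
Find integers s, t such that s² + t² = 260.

We need to find integers s, t > 0 such that s² + t² = 260.
Trying s = 2: t² = 260 - 2² = 260 - 4 = 256
t = 16
Check: 2² + 16² = 4 + 256 = 260 ✓

260 = 2² + 16²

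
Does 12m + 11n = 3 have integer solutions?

Step 1: Compute gcd(12, 11).
gcd(12, 11) = 1

Step 2: Check divisibility.
Does 1 divide 3? 3 = 1 x 3, so yes.

By the theorem on linear Diophantine equations, 12m + 11n = 3 has integer solutions if and only if gcd(12, 11) divides 3. Since 1 | 3, solutions exist.

Yes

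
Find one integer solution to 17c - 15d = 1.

Step 1: Check solvability.
gcd(17, 15) = 1
Since 1 divides 1, solutions exist.

Step 2: Apply extended Euclidean algorithm to find gcd.
We find integers such that 17*x0 + 15*y0 = 1

Step 3: Scale the particular solution.
Multiply by 1/1 = 1:
c = -7, d = -8

Step 4: Verify.
17*(-7) - 15*(-8) = 1 = 1 ✓

c = -7, d = -8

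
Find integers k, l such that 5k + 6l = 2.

Step 1: Check solvability.
gcd(5, 6) = 1
Since 1 divides 2, solutions exist.

Step 2: Apply extended Euclidean algorithm to find gcd.
We find integers such that 5*x0 + 6*y0 = 1

Step 3: Scale the particular solution.
Multiply by 2/1 = 2:
k = -2, l = 2

Step 4: Verify.
5*(-2) + 6*(2) = 2 = 2 ✓

k = -2, l = 2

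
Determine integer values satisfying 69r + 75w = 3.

Step 1: Check solvability.
gcd(69, 75) = 3
Since 3 divides 3, solutions exist.

Step 2: Apply extended Euclidean algorithm to find gcd.
We find integers such that 69*x0 + 75*y0 = 3

Step 3: Scale the particular solution.
Multiply by 3/3 = 1:
r = 12, w = -11

Step 4: Verify.
69*(12) + 75*(-11) = 3 = 3 ✓

r = 12, w = -11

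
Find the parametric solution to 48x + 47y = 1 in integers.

Step 1: Compute gcd(48, 47) = 1.
Since 1 divides 1, solutions exist.

Step 2: Find a particular solution using extended Euclidean algorithm.
We get x₀ = 1, y₀ = -1.
Check: 48*1 + 47*-1 = 1 = 1 ✓

Step 3: Write the general solution.
x = 1 + (47/1)t = 1 + 47t
y = -1 - (48/1)t = -1 - 48t
for any integer t.

x = 1 + 47t, y = -1 - 48t for integer t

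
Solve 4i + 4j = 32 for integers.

Step 1: Check solvability.
gcd(4, 4) = 4
Since 4 divides 32, solutions exist.

Step 2: Apply extended Euclidean algorithm to find gcd.
We find integers such that 4*x0 + 4*y0 = 4

Step 3: Scale the particular solution.
Multiply by 32/4 = 8:
i = 0, j = 8

Step 4: Verify.
4*(0) + 4*(8) = 32 = 32 ✓

i = 0, j = 8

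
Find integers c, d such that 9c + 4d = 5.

Step 1: Check solvability.
gcd(9, 4) = 1
Since 1 divides 5, solutions exist.

Step 2: Apply extended Euclidean algorithm to find gcd.
We find integers such that 9*x0 + 4*y0 = 1

Step 3: Scale the particular solution.
Multiply by 5/1 = 5:
c = 5, d = -10

Step 4: Verify.
9*(5) + 4*(-10) = 5 = 5 ✓

c = 5, d = -10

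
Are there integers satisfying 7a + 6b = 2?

Step 1: Compute gcd(7, 6).
gcd(7, 6) = 1

Step 2: Check divisibility.
Does 1 divide 2? 2 = 1 x 2, so yes.

By the theorem on linear Diophantine equations, 7a + 6b = 2 has integer solutions if and only if gcd(7, 6) divides 2. Since 1 | 2, solutions exist.

Yes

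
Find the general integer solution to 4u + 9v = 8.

Step 1: Compute gcd(4, 9) = 1.
Since 1 divides 8, solutions exist.

Step 2: Find a particular solution using extended Euclidean algorithm.
We get u₀ = -16, v₀ = 8.
Check: 4*-16 + 9*8 = 8 = 8 ✓

Step 3: Write the general solution.
u = -16 + (9/1)t = -16 + 9t
v = 8 - (4/1)t = 8 - 4t
for any integer t.

u = -16 + 9t, v = 8 - 4t for integer t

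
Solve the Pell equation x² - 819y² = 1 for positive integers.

We seek the smallest positive integers (x, y) with x² - 819y² = 1, i.e., x² = 819y² + 1.
Try successive y values:
y = 1: x² = 819·1² + 1 = 820, not a perfect square
y = 2: x² = 819·2² + 1 = 3277, not a perfect square
y = 3: x² = 819·3² + 1 = 7372, not a perfect square
... continuing the search (or via continued fractions) ...
y = 55: x² = 819·55² + 1 = 2477476, x = 1574 ✓

Verify: 1574² - 819·55² = 2477476 - 2477475 = 1 ✓

x = 1574, y = 55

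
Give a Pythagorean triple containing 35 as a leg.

We need the other leg and hypotenuse such that 35² + x² = c².
Take x = 12, c = 37: 35² + 12² = 1225 + 144 = 1369 = 37² ✓
Triple: (35, 12, 37)

(35, 12, 37)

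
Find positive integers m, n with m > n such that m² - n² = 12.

Factor: m² - n² = (m+n)(m-n) = 12.
We need two factors of 12 with the same parity.
Use m+n = 6 and m-n = 2 (product 6·2 = 12).
Adding: 2m = 8, so m = 4.
Subtracting: 2n = 4, so n = 2.
Check: 4² - 2² = 16 - 4 = 12 ✓

m = 4, n = 2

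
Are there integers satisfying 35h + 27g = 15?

Step 1: Compute gcd(35, 27).
gcd(35, 27) = 1

Step 2: Check divisibility.
Does 1 divide 15? 15 = 1 x 15, so yes.

By the theorem on linear Diophantine equations, 35h + 27g = 15 has integer solutions if and only if gcd(35, 27) divides 15. Since 1 | 15, solutions exist.

Yes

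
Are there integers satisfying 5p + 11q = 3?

Step 1: Compute gcd(5, 11).
gcd(5, 11) = 1

Step 2: Check divisibility.
Does 1 divide 3? 3 = 1 x 3, so yes.

By the theorem on linear Diophantine equations, 5p + 11q = 3 has integer solutions if and only if gcd(5, 11) divides 3. Since 1 | 3, solutions exist.

Yes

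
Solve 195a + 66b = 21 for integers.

Step 1: Check solvability.
gcd(195, 66) = 3
Since 3 divides 21, solutions exist.

Step 2: Apply extended Euclidean algorithm to find gcd.
We find integers such that 195*x0 + 66*y0 = 3

Step 3: Scale the particular solution.
Multiply by 21/3 = 7:
a = -7, b = 21

Step 4: Verify.
195*(-7) + 66*(21) = 21 = 21 ✓

a = -7, b = 21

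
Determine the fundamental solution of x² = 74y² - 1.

We need x² = 74y² - 1. Try successive y:
y = 1: x² = 74·1² - 1 = 73, not a perfect square
y = 2: x² = 74·2² - 1 = 295, not a perfect square
y = 3: x² = 74·3² - 1 = 665, not a perfect square
...
y = 5: x² = 74·5² - 1 = 1849 = 43² ✓
Check: 43² - 74·5² = 1849 - 1850 = -1 ✓

x = 43, y = 5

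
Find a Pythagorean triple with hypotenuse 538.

We need a² + b² = 538² = 289444.
Trying: 138² + 520² = 19044 + 270400 = 289444 ✓

(138, 520, 538)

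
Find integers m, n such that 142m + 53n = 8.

Step 1: Check solvability.
gcd(142, 53) = 1
Since 1 divides 8, solutions exist.

Step 2: Apply extended Euclidean algorithm to find gcd.
We find integers such that 142*x0 + 53*y0 = 1

Step 3: Scale the particular solution.
Multiply by 8/1 = 8:
m = -200, n = 536

Step 4: Verify.
142*(-200) + 53*(536) = 8 = 8 ✓

m = -200, n = 536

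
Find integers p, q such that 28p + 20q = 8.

Step 1: Check solvability.
gcd(28, 20) = 4
Since 4 divides 8, solutions exist.

Step 2: Apply extended Euclidean algorithm to find gcd.
We find integers such that 28*x0 + 20*y0 = 4

Step 3: Scale the particular solution.
Multiply by 8/4 = 2:
p = -4, q = 6

Step 4: Verify.
28*(-4) + 20*(6) = 8 = 8 ✓

p = -4, q = 6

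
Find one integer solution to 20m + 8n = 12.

Step 1: Check solvability.
gcd(20, 8) = 4
Since 4 divides 12, solutions exist.

Step 2: Apply extended Euclidean algorithm to find gcd.
We find integers such that 20*x0 + 8*y0 = 4

Step 3: Scale the particular solution.
Multiply by 12/4 = 3:
m = 3, n = -6

Step 4: Verify.
20*(3) + 8*(-6) = 12 = 12 ✓

m = 3, n = -6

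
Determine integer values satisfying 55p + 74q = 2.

Step 1: Check solvability.
gcd(55, 74) = 1
Since 1 divides 2, solutions exist.

Step 2: Apply extended Euclidean algorithm to find gcd.
We find integers such that 55*x0 + 74*y0 = 1

Step 3: Scale the particular solution.
Multiply by 2/1 = 2:
p = 70, q = -52

Step 4: Verify.
55*(70) + 74*(-52) = 2 = 2 ✓

p = 70, q = -52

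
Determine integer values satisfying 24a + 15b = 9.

Step 1: Check solvability.
gcd(24, 15) = 3
Since 3 divides 9, solutions exist.

Step 2: Apply extended Euclidean algorithm to find gcd.
We find integers such that 24*x0 + 15*y0 = 3

Step 3: Scale the particular solution.
Multiply by 9/3 = 3:
a = 6, b = -9

Step 4: Verify.
24*(6) + 15*(-9) = 9 = 9 ✓

a = 6, b = -9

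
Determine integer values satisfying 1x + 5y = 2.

Step 1: Check solvability.
gcd(1, 5) = 1
Since 1 divides 2, solutions exist.

Step 2: Apply extended Euclidean algorithm to find gcd.
We find integers such that 1*x0 + 5*y0 = 1

Step 3: Scale the particular solution.
Multiply by 2/1 = 2:
x = 2, y = 0

Step 4: Verify.
1*(2) + 5*(0) = 2 = 2 ✓

x = 2, y = 0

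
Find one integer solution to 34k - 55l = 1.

Step 1: Check solvability.
gcd(34, 55) = 1
Since 1 divides 1, solutions exist.

Step 2: Apply extended Euclidean algorithm to find gcd.
We find integers such that 34*x0 + 55*y0 = 1

Step 3: Scale the particular solution.
Multiply by 1/1 = 1:
k = -21, l = -13

Step 4: Verify.
34*(-21) - 55*(-13) = 1 = 1 ✓

k = -21, l = -13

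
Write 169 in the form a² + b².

We need to find integers a, b > 0 such that a² + b² = 169.
Trying a = 5: b² = 169 - 5² = 169 - 25 = 144
b = 12
Check: 5² + 12² = 25 + 144 = 169 ✓

169 = 5² + 12²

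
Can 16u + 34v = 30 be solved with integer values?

Step 1: Compute gcd(16, 34).
gcd(16, 34) = 2

Step 2: Check divisibility.
Does 2 divide 30? 30 = 2 x 15, so yes.

By the theorem on linear Diophantine equations, 16u + 34v = 30 has integer solutions if and only if gcd(16, 34) divides 30. Since 2 | 30, solutions exist.

Yes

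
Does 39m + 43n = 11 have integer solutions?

Step 1: Compute gcd(39, 43).
gcd(39, 43) = 1

Step 2: Check divisibility.
Does 1 divide 11? 11 = 1 x 11, so yes.

By the theorem on linear Diophantine equations, 39m + 43n = 11 has integer solutions if and only if gcd(39, 43) divides 11. Since 1 | 11, solutions exist.

Yes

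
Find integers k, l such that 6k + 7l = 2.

Step 1: Check solvability.
gcd(6, 7) = 1
Since 1 divides 2, solutions exist.

Step 2: Apply extended Euclidean algorithm to find gcd.
We find integers such that 6*x0 + 7*y0 = 1

Step 3: Scale the particular solution.
Multiply by 2/1 = 2:
k = -2, l = 2

Step 4: Verify.
6*(-2) + 7*(2) = 2 = 2 ✓

k = -2, l = 2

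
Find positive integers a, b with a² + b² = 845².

We need a² + b² = 845² = 714025.
Trying: 123² + 836² = 15129 + 698896 = 714025 ✓

(123, 836, 845)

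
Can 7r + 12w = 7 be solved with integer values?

Step 1: Compute gcd(7, 12).
gcd(7, 12) = 1

Step 2: Check divisibility.
Does 1 divide 7? 7 = 1 x 7, so yes.

By the theorem on linear Diophantine equations, 7r + 12w = 7 has integer solutions if and only if gcd(7, 12) divides 7. Since 1 | 7, solutions exist.

Yes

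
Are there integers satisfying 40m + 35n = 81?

Step 1: Compute gcd(40, 35).
gcd(40, 35) = 5

Step 2: Check divisibility.
Does 5 divide 81? 81 = 5 x 16 + 1, so no.

By the theorem on linear Diophantine equations, 40m + 35n = 81 has integer solutions if and only if gcd(40, 35) divides 81. Since 5 does not divide 81, no solutions exist.

No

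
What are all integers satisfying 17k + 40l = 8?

Step 1: Compute gcd(17, 40) = 1.
Since 1 divides 8, solutions exist.

Step 2: Find a particular solution using extended Euclidean algorithm.
We get k₀ = -56, l₀ = 24.
Check: 17*-56 + 40*24 = 8 = 8 ✓

Step 3: Write the general solution.
k = -56 + (40/1)t = -56 + 40t
l = 24 - (17/1)t = 24 - 17t
for any integer t.

k = -56 + 40t, l = 24 - 17t for integer t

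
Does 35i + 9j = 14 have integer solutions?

Step 1: Compute gcd(35, 9).
gcd(35, 9) = 1

Step 2: Check divisibility.
Does 1 divide 14? 14 = 1 x 14, so yes.

By the theorem on linear Diophantine equations, 35i + 9j = 14 has integer solutions if and only if gcd(35, 9) divides 14. Since 1 | 14, solutions exist.

Yes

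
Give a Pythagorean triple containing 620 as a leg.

We need the other leg and hypotenuse such that 620² + x² = c².
Take x = 861, c = 1061: 620² + 861² = 384400 + 741321 = 1125721 = 1061² ✓
Triple: (861, 620, 1061)

(861, 620, 1061)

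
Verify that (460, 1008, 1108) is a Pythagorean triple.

Compute a² + b² = 460² + 1008² = 211600 + 1016064 = 1227664
Compute c² = 1108² = 1227664
Since 1227664 = 1227664, confirmed.

Yes, it is a Pythagorean triple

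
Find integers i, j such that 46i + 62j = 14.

Step 1: Check solvability.
gcd(46, 62) = 2
Since 2 divides 14, solutions exist.

Step 2: Apply extended Euclidean algorithm to find gcd.
We find integers such that 46*x0 + 62*y0 = 2

Step 3: Scale the particular solution.
Multiply by 14/2 = 7:
i = -28, j = 21

Step 4: Verify.
46*(-28) + 62*(21) = 14 = 14 ✓

i = -28, j = 21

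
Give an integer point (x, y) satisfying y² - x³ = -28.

Try small integer x values and check whether x³ - 28 is a perfect square.
x = 4: x³ - 28 = 4³ - 28 = 64 - 28 = 36
Is 36 a perfect square? 6² = 36 ✓
So (x, y) = (4, -6) is a solution.

x = 4, y = -6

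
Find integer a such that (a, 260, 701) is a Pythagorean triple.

a² = c² - b² = 701² - 260² = 491401 - 67600 = 423801
a = sqrt(423801) = 651

651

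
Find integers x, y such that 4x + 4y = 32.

Step 1: Check solvability.
gcd(4, 4) = 4
Since 4 divides 32, solutions exist.

Step 2: Apply extended Euclidean algorithm to find gcd.
We find integers such that 4*x0 + 4*y0 = 4

Step 3: Scale the particular solution.
Multiply by 32/4 = 8:
x = 0, y = 8

Step 4: Verify.
4*(0) + 4*(8) = 32 = 32 ✓

x = 0, y = 8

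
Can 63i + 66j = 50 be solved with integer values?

Step 1: Compute gcd(63, 66).
gcd(63, 66) = 3

Step 2: Check divisibility.
Does 3 divide 50? 50 = 3 x 16 + 2, so no.

By the theorem on linear Diophantine equations, 63i + 66j = 50 has integer solutions if and only if gcd(63, 66) divides 50. Since 3 does not divide 50, no solutions exist.

No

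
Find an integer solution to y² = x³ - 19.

Try small integer x values and check whether x³ - 19 is a perfect square.
x = 7: x³ - 19 = 7³ - 19 = 343 - 19 = 324
Is 324 a perfect square? 18² = 324 ✓
So (x, y) = (7, 18) is a solution.

x = 7, y = 18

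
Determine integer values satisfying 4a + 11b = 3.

Step 1: Check solvability.
gcd(4, 11) = 1
Since 1 divides 3, solutions exist.

Step 2: Apply extended Euclidean algorithm to find gcd.
We find integers such that 4*x0 + 11*y0 = 1

Step 3: Scale the particular solution.
Multiply by 3/1 = 3:
a = 9, b = -3

Step 4: Verify.
4*(9) + 11*(-3) = 3 = 3 ✓

a = 9, b = -3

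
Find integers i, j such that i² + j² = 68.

We need to find integers i, j > 0 such that i² + j² = 68.
Trying i = 2: j² = 68 - 2² = 68 - 4 = 64
j = 8
Check: 2² + 8² = 4 + 64 = 68 ✓

68 = 2² + 8²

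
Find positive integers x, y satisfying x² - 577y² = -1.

We need x² = 577y² - 1. Try successive y:
y = 1: x² = 577·1² - 1 = 576 = 24² ✓
Check: 24² - 577·1² = 576 - 577 = -1 ✓

x = 24, y = 1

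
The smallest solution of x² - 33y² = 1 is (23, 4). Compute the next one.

Solutions to x² - Dy² = 1 are generated by powers of (x₀ + y₀√D).
The next solution satisfies x₁ + y₁√33 = (x₀ + y₀√33)², giving:
x₁ = x₀² + 33y₀² = 23² + 33·4² = 529 + 528 = 1057
y₁ = 2x₀y₀ = 2·23·4 = 184

Verify: 1057² - 33·184² = 1117249 - 1117248 = 1 ✓

x = 1057, y = 184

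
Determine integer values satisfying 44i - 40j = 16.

Step 1: Check solvability.
gcd(44, 40) = 4
Since 4 divides 16, solutions exist.

Step 2: Apply extended Euclidean algorithm to find gcd.
We find integers such that 44*x0 + 40*y0 = 4

Step 3: Scale the particular solution.
Multiply by 16/4 = 4:
i = 4, j = 4

Step 4: Verify.
44*(4) - 40*(4) = 16 = 16 ✓

i = 4, j = 4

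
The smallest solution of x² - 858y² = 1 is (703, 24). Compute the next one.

Solutions to x² - Dy² = 1 are generated by powers of (x₀ + y₀√D).
The next solution satisfies x₁ + y₁√858 = (x₀ + y₀√858)², giving:
x₁ = x₀² + 858y₀² = 703² + 858·24² = 494209 + 494208 = 988417
y₁ = 2x₀y₀ = 2·703·24 = 33744

Verify: 988417² - 858·33744² = 976968165889 - 976968165888 = 1 ✓

x = 988417, y = 33744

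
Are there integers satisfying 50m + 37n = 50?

Step 1: Compute gcd(50, 37).
gcd(50, 37) = 1

Step 2: Check divisibility.
Does 1 divide 50? 50 = 1 x 50, so yes.

By the theorem on linear Diophantine equations, 50m + 37n = 50 has integer solutions if and only if gcd(50, 37) divides 50. Since 1 | 50, solutions exist.

Yes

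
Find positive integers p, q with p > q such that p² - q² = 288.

Factor: p² - q² = (p+q)(p-q) = 288.
We need two factors of 288 with the same parity.
Use p+q = 144 and p-q = 2 (product 144·2 = 288).
Adding: 2p = 146, so p = 73.
Subtracting: 2q = 142, so q = 71.
Check: 73² - 71² = 5329 - 5041 = 288 ✓

p = 73, q = 71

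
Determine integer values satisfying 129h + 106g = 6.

Step 1: Check solvability.
gcd(129, 106) = 1
Since 1 divides 6, solutions exist.

Step 2: Apply extended Euclidean algorithm to find gcd.
We find integers such that 129*x0 + 106*y0 = 1

Step 3: Scale the particular solution.
Multiply by 6/1 = 6:
h = -138, g = 168

Step 4: Verify.
129*(-138) + 106*(168) = 6 = 6 ✓

h = -138, g = 168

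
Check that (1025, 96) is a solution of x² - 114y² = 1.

Compute x² = 1025² = 1050625
Compute 114y² = 114·96² = 114·9216 = 1050624
x² - 114y² = 1050625 - 1050624 = 1
Since this equals 1, (1025, 96) is a solution.

Yes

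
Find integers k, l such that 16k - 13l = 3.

Step 1: Check solvability.
gcd(16, 13) = 1
Since 1 divides 3, solutions exist.

Step 2: Apply extended Euclidean algorithm to find gcd.
We find integers such that 16*x0 + 13*y0 = 1

Step 3: Scale the particular solution.
Multiply by 3/1 = 3:
k = -12, l = -15

Step 4: Verify.
16*(-12) - 13*(-15) = 3 = 3 ✓

k = -12, l = -15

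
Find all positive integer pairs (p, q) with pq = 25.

The positive divisors of 25 are: 1, 5, 25.
Each divisor d gives the pair (d, 25/d):
(1, 25), (5, 5), (25, 1)

(1, 25), (5, 5), (25, 1)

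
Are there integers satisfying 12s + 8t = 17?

Step 1: Compute gcd(12, 8).
gcd(12, 8) = 4

Step 2: Check divisibility.
Does 4 divide 17? 17 = 4 x 4 + 1, so no.

By the theorem on linear Diophantine equations, 12s + 8t = 17 has integer solutions if and only if gcd(12, 8) divides 17. Since 4 does not divide 17, no solutions exist.

No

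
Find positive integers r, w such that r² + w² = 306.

Search for r with 306 - r² a perfect square.
r = 9: 306 - 9² = 306 - 81 = 225 = 15² ✓
So r = 9, w = 15.

r = 9, w = 15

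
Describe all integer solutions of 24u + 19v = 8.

Step 1: Compute gcd(24, 19) = 1.
Since 1 divides 8, solutions exist.

Step 2: Find a particular solution using extended Euclidean algorithm.
We get u₀ = 32, v₀ = -40.
Check: 24*32 + 19*-40 = 8 = 8 ✓

Step 3: Write the general solution.
u = 32 + (19/1)t = 32 + 19t
v = -40 - (24/1)t = -40 - 24t
for any integer t.

u = 32 + 19t, v = -40 - 24t for integer t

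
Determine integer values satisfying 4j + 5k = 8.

Step 1: Check solvability.
gcd(4, 5) = 1
Since 1 divides 8, solutions exist.

Step 2: Apply extended Euclidean algorithm to find gcd.
We find integers such that 4*x0 + 5*y0 = 1

Step 3: Scale the particular solution.
Multiply by 8/1 = 8:
j = -8, k = 8

Step 4: Verify.
4*(-8) + 5*(8) = 8 = 8 ✓

j = -8, k = 8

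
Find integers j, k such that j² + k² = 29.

We need to find integers j, k > 0 such that j² + k² = 29.
Trying j = 2: k² = 29 - 2² = 29 - 4 = 25
k = 5
Check: 2² + 5² = 4 + 25 = 29 ✓

29 = 2² + 5²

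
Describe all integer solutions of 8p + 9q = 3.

Step 1: Compute gcd(8, 9) = 1.
Since 1 divides 3, solutions exist.

Step 2: Find a particular solution using extended Euclidean algorithm.
We get p₀ = -3, q₀ = 3.
Check: 8*-3 + 9*3 = 3 = 3 ✓

Step 3: Write the general solution.
p = -3 + (9/1)t = -3 + 9t
q = 3 - (8/1)t = 3 - 8t
for any integer t.

p = -3 + 9t, q = 3 - 8t for integer t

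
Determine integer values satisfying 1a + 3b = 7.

Step 1: Check solvability.
gcd(1, 3) = 1
Since 1 divides 7, solutions exist.

Step 2: Apply extended Euclidean algorithm to find gcd.
We find integers such that 1*x0 + 3*y0 = 1

Step 3: Scale the particular solution.
Multiply by 7/1 = 7:
a = 7, b = 0

Step 4: Verify.
1*(7) + 3*(0) = 7 = 7 ✓

a = 7, b = 0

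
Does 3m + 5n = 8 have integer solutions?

Step 1: Compute gcd(3, 5).
gcd(3, 5) = 1

Step 2: Check divisibility.
Does 1 divide 8? 8 = 1 x 8, so yes.

By the theorem on linear Diophantine equations, 3m + 5n = 8 has integer solutions if and only if gcd(3, 5) divides 8. Since 1 | 8, solutions exist.

Yes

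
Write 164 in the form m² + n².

We need to find integers m, n > 0 such that m² + n² = 164.
Trying m = 8: n² = 164 - 8² = 164 - 64 = 100
n = 10
Check: 8² + 10² = 64 + 100 = 164 ✓

164 = 8² + 10²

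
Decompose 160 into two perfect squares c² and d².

We need to find integers c, d > 0 such that c² + d² = 160.
Trying c = 4: d² = 160 - 4² = 160 - 16 = 144
d = 12
Check: 4² + 12² = 16 + 144 = 160 ✓

160 = 4² + 12²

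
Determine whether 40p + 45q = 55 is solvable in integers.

Step 1: Compute gcd(40, 45).
gcd(40, 45) = 5

Step 2: Check divisibility.
Does 5 divide 55? 55 = 5 x 11, so yes.

By the theorem on linear Diophantine equations, 40p + 45q = 55 has integer solutions if and only if gcd(40, 45) divides 55. Since 5 | 55, solutions exist.

Yes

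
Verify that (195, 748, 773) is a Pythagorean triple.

Compute a² + b² = 195² + 748² = 38025 + 559504 = 597529
Compute c² = 773² = 597529
Since 597529 = 597529, confirmed.

Yes, it is a Pythagorean triple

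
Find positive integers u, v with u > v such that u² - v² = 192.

Factor: u² - v² = (u+v)(u-v) = 192.
We need two factors of 192 with the same parity.
Use u+v = 96 and u-v = 2 (product 96·2 = 192).
Adding: 2u = 98, so u = 49.
Subtracting: 2v = 94, so v = 47.
Check: 49² - 47² = 2401 - 2209 = 192 ✓

u = 49, v = 47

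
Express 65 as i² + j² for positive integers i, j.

We need to find integers i, j > 0 such that i² + j² = 65.
Trying i = 1: j² = 65 - 1² = 65 - 1 = 64
j = 8
Check: 1² + 8² = 1 + 64 = 65 ✓

65 = 1² + 8²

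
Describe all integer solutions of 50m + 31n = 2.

Step 1: Compute gcd(50, 31) = 1.
Since 1 divides 2, solutions exist.

Step 2: Find a particular solution using extended Euclidean algorithm.
We get m₀ = -26, n₀ = 42.
Check: 50*-26 + 31*42 = 2 = 2 ✓

Step 3: Write the general solution.
m = -26 + (31/1)t = -26 + 31t
n = 42 - (50/1)t = 42 - 50t
for any integer t.

m = -26 + 31t, n = 42 - 50t for integer t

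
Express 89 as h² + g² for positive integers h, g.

We need to find integers h, g > 0 such that h² + g² = 89.
Trying h = 5: g² = 89 - 5² = 89 - 25 = 64
g = 8
Check: 5² + 8² = 25 + 64 = 89 ✓

89 = 5² + 8²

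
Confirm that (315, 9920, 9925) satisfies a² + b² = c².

Compute a² + b² = 315² + 9920² = 99225 + 98406400 = 98505625
Compute c² = 9925² = 98505625
Since 98505625 = 98505625, confirmed.

Yes, it is a Pythagorean triple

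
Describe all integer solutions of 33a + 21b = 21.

Step 1: Compute gcd(33, 21) = 3.
Since 3 divides 21, solutions exist.

Step 2: Find a particular solution using extended Euclidean algorithm.
We get a₀ = 14, b₀ = -21.
Check: 33*14 + 21*-21 = 21 = 21 ✓

Step 3: Write the general solution.
a = 14 + (21/3)t = 14 + 7t
b = -21 - (33/3)t = -21 - 11t
for any integer t.

a = 14 + 7t, b = -21 - 11t for integer t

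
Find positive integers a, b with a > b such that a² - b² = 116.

Factor: a² - b² = (a+b)(a-b) = 116.
We need two factors of 116 with the same parity.
Use a+b = 58 and a-b = 2 (product 58·2 = 116).
Adding: 2a = 60, so a = 30.
Subtracting: 2b = 56, so b = 28.
Check: 30² - 28² = 900 - 784 = 116 ✓

a = 30, b = 28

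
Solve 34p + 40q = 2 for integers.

Step 1: Check solvability.
gcd(34, 40) = 2
Since 2 divides 2, solutions exist.

Step 2: Apply extended Euclidean algorithm to find gcd.
We find integers such that 34*x0 + 40*y0 = 2

Step 3: Scale the particular solution.
Multiply by 2/2 = 1:
p = -7, q = 6

Step 4: Verify.
34*(-7) + 40*(6) = 2 = 2 ✓

p = -7, q = 6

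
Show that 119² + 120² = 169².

Compute a² + b² = 119² + 120² = 14161 + 14400 = 28561
Compute c² = 169² = 28561
Since 28561 = 28561, confirmed.

Yes, it is a Pythagorean triple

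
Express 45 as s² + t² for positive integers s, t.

We need to find integers s, t > 0 such that s² + t² = 45.
Trying s = 3: t² = 45 - 3² = 45 - 9 = 36
t = 6
Check: 3² + 6² = 9 + 36 = 45 ✓

45 = 3² + 6²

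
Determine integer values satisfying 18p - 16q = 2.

Step 1: Check solvability.
gcd(18, 16) = 2
Since 2 divides 2, solutions exist.

Step 2: Apply extended Euclidean algorithm to find gcd.
We find integers such that 18*x0 + 16*y0 = 2

Step 3: Scale the particular solution.
Multiply by 2/2 = 1:
p = 1, q = 1

Step 4: Verify.
18*(1) - 16*(1) = 2 = 2 ✓

p = 1, q = 1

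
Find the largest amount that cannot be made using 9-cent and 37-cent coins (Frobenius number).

For two coprime denominations a and b, the Frobenius number (largest value not representable as a non-negative combination) is ab - a - b.
Here gcd(9, 37) = 1, so they are coprime.
F(9, 37) = 9·37 - 9 - 37 = 333 - 46 = 287

287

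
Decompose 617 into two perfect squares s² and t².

We need to find integers s, t > 0 such that s² + t² = 617.
Trying s = 16: t² = 617 - 16² = 617 - 256 = 361
t = 19
Check: 16² + 19² = 256 + 361 = 617 ✓

617 = 16² + 19²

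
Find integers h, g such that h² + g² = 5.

We need to find integers h, g > 0 such that h² + g² = 5.
Trying h = 1: g² = 5 - 1² = 5 - 1 = 4
g = 2
Check: 1² + 2² = 1 + 4 = 5 ✓

5 = 1² + 2²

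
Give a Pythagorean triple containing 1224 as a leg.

We need the other leg and hypotenuse such that 1224² + x² = c².
Take x = 1518, c = 1950: 1224² + 1518² = 1498176 + 2304324 = 3802500 = 1950² ✓
Triple: (1518, 1224, 1950)

(1518, 1224, 1950)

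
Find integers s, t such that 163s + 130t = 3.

Step 1: Check solvability.
gcd(163, 130) = 1
Since 1 divides 3, solutions exist.

Step 2: Apply extended Euclidean algorithm to find gcd.
We find integers such that 163*x0 + 130*y0 = 1

Step 3: Scale the particular solution.
Multiply by 3/1 = 3:
s = -189, t = 237

Step 4: Verify.
163*(-189) + 130*(237) = 3 = 3 ✓

s = -189, t = 237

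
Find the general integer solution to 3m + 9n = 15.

Step 1: Compute gcd(3, 9) = 3.
Since 3 divides 15, solutions exist.

Step 2: Find a particular solution using extended Euclidean algorithm.
We get m₀ = 5, n₀ = 0.
Check: 3*5 + 9*0 = 15 = 15 ✓

Step 3: Write the general solution.
m = 5 + (9/3)t = 5 + 3t
n = 0 - (3/3)t = 0 - 1t
for any integer t.

m = 5 + 3t, n = 0 - 1t for integer t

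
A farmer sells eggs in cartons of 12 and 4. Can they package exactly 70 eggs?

We need non-negative a, b with 12a + 4b = 70.
gcd(12, 4) = 4, and 4 does not divide 70.
No integer solutions exist.

No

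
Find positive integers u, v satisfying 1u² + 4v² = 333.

Try small values of u and check whether (333 - 1u²)/4 is a perfect square.
u = 3: 1·3² = 9, so 4v² = 333 - 9 = 324, giving v² = 81, v = 9.
Check: 1·3² + 4·9² = 9 + 324 = 333 ✓

u = 3, v = 9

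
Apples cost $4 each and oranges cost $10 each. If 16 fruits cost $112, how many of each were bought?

Let a = apples, o = oranges.
a + o = 16
4a + 10o = 112
Substitute o = 16 - a:
4a + 10(16 - a) = 112
(4 - 10)a = 112 - 160
-6a = -48
a = 8, o = 16 - 8 = 8

Apples: 8, Oranges: 8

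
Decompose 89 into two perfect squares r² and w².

We need to find integers r, w > 0 such that r² + w² = 89.
Trying r = 5: w² = 89 - 5² = 89 - 25 = 64
w = 8
Check: 5² + 8² = 25 + 64 = 89 ✓

89 = 5² + 8²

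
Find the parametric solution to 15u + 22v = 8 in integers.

Step 1: Compute gcd(15, 22) = 1.
Since 1 divides 8, solutions exist.

Step 2: Find a particular solution using extended Euclidean algorithm.
We get u₀ = 24, v₀ = -16.
Check: 15*24 + 22*-16 = 8 = 8 ✓

Step 3: Write the general solution.
u = 24 + (22/1)t = 24 + 22t
v = -16 - (15/1)t = -16 - 15t
for any integer t.

u = 24 + 22t, v = -16 - 15t for integer t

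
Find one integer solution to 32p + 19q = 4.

Step 1: Check solvability.
gcd(32, 19) = 1
Since 1 divides 4, solutions exist.

Step 2: Apply extended Euclidean algorithm to find gcd.
We find integers such that 32*x0 + 19*y0 = 1

Step 3: Scale the particular solution.
Multiply by 4/1 = 4:
p = 12, q = -20

Step 4: Verify.
32*(12) + 19*(-20) = 4 = 4 ✓

p = 12, q = -20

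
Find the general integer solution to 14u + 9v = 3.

Step 1: Compute gcd(14, 9) = 1.
Since 1 divides 3, solutions exist.

Step 2: Find a particular solution using extended Euclidean algorithm.
We get u₀ = 6, v₀ = -9.
Check: 14*6 + 9*-9 = 3 = 3 ✓

Step 3: Write the general solution.
u = 6 + (9/1)t = 6 + 9t
v = -9 - (14/1)t = -9 - 14t
for any integer t.

u = 6 + 9t, v = -9 - 14t for integer t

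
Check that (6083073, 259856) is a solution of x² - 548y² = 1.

Compute x² = 6083073² = 37003777123329
Compute 548y² = 548·259856² = 548·67525140736 = 37003777123328
x² - 548y² = 37003777123329 - 37003777123328 = 1
Since this equals 1, (6083073, 259856) is a solution.

Yes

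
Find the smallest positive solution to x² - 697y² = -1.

We need x² = 697y² - 1. Try successive y:
y = 1: x² = 697·1² - 1 = 696, not a perfect square
y = 2: x² = 697·2² - 1 = 2787, not a perfect square
y = 3: x² = 697·3² - 1 = 6272, not a perfect square
...
y = 5: x² = 697·5² - 1 = 17424 = 132² ✓
Check: 132² - 697·5² = 17424 - 17425 = -1 ✓

x = 132, y = 5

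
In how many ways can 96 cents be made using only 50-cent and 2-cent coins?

We need non-negative integers (x, y) with 50x + 2y = 96.
For each x from 0 to 1, check if (96 - 50x) is a non-negative multiple of 2.
Solutions (x, y): (0,48), (1,23)
Count: 2

2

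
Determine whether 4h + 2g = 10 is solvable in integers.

Step 1: Compute gcd(4, 2).
gcd(4, 2) = 2

Step 2: Check divisibility.
Does 2 divide 10? 10 = 2 x 5, so yes.

By the theorem on linear Diophantine equations, 4h + 2g = 10 has integer solutions if and only if gcd(4, 2) divides 10. Since 2 | 10, solutions exist.

Yes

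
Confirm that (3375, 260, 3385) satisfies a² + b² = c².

Compute a² + b² = 3375² + 260² = 11390625 + 67600 = 11458225
Compute c² = 3385² = 11458225
Since 11458225 = 11458225, confirmed.

Yes, it is a Pythagorean triple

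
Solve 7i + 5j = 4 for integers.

Step 1: Check solvability.
gcd(7, 5) = 1
Since 1 divides 4, solutions exist.

Step 2: Apply extended Euclidean algorithm to find gcd.
We find integers such that 7*x0 + 5*y0 = 1

Step 3: Scale the particular solution.
Multiply by 4/1 = 4:
i = -8, j = 12

Step 4: Verify.
7*(-8) + 5*(12) = 4 = 4 ✓

i = -8, j = 12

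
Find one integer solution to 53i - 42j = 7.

Step 1: Check solvability.
gcd(53, 42) = 1
Since 1 divides 7, solutions exist.

Step 2: Apply extended Euclidean algorithm to find gcd.
We find integers such that 53*x0 + 42*y0 = 1

Step 3: Scale the particular solution.
Multiply by 7/1 = 7:
i = -133, j = -168

Step 4: Verify.
53*(-133) - 42*(-168) = 7 = 7 ✓

i = -133, j = -168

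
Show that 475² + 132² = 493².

Compute a² + b²:
475² + 132² = 225625 + 17424 = 243049
Compute c²:
493² = 243049
Since 243049 = 243049, it is a Pythagorean triple.

Yes, it is a Pythagorean triple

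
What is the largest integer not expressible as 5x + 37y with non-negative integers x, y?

For two coprime denominations a and b, the Frobenius number (largest value not representable as a non-negative combination) is ab - a - b.
Here gcd(5, 37) = 1, so they are coprime.
F(5, 37) = 5·37 - 5 - 37 = 185 - 42 = 143

143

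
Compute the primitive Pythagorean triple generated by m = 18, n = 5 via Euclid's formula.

a = m² - n² = 18² - 5² = 324 - 25 = 299
b = 2mn = 2·18·5 = 180
c = m² + n² = 324 + 25 = 349
Verify: 299² + 180² = 89401 + 32400 = 121801 = 349² ✓

(299, 180, 349)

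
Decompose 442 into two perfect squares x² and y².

We need to find integers x, y > 0 such that x² + y² = 442.
Trying x = 1: y² = 442 - 1² = 442 - 1 = 441
y = 21
Check: 1² + 21² = 1 + 441 = 442 ✓

442 = 1² + 21²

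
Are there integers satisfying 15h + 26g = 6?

Step 1: Compute gcd(15, 26).
gcd(15, 26) = 1

Step 2: Check divisibility.
Does 1 divide 6? 6 = 1 x 6, so yes.

By the theorem on linear Diophantine equations, 15h + 26g = 6 has integer solutions if and only if gcd(15, 26) divides 6. Since 1 | 6, solutions exist.

Yes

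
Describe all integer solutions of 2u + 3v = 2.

Step 1: Compute gcd(2, 3) = 1.
Since 1 divides 2, solutions exist.

Step 2: Find a particular solution using extended Euclidean algorithm.
We get u₀ = -2, v₀ = 2.
Check: 2*-2 + 3*2 = 2 = 2 ✓

Step 3: Write the general solution.
u = -2 + (3/1)t = -2 + 3t
v = 2 - (2/1)t = 2 - 2t
for any integer t.

u = -2 + 3t, v = 2 - 2t for integer t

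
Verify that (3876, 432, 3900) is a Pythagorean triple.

Compute a² + b² = 3876² + 432² = 15023376 + 186624 = 15210000
Compute c² = 3900² = 15210000
Since 15210000 = 15210000, confirmed.

Yes, it is a Pythagorean triple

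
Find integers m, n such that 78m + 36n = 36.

Step 1: Check solvability.
gcd(78, 36) = 6
Since 6 divides 36, solutions exist.

Step 2: Apply extended Euclidean algorithm to find gcd.
We find integers such that 78*x0 + 36*y0 = 6

Step 3: Scale the particular solution.
Multiply by 36/6 = 6:
m = 6, n = -12

Step 4: Verify.
78*(6) + 36*(-12) = 36 = 36 ✓

m = 6, n = -12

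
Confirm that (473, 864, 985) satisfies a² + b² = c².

Compute a² + b² = 473² + 864² = 223729 + 746496 = 970225
Compute c² = 985² = 970225
Since 970225 = 970225, confirmed.

Yes, it is a Pythagorean triple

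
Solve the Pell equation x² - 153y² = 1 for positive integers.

We seek the smallest positive integers (x, y) with x² - 153y² = 1, i.e., x² = 153y² + 1.
Try successive y values:
y = 1: x² = 153·1² + 1 = 154, not a perfect square
y = 2: x² = 153·2² + 1 = 613, not a perfect square
y = 3: x² = 153·3² + 1 = 1378, not a perfect square
... continuing the search (or via continued fractions) ...
y = 176: x² = 153·176² + 1 = 4739329, x = 2177 ✓

Verify: 2177² - 153·176² = 4739329 - 4739328 = 1 ✓

x = 2177, y = 176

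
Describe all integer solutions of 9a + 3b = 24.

Step 1: Compute gcd(9, 3) = 3.
Since 3 divides 24, solutions exist.

Step 2: Find a particular solution using extended Euclidean algorithm.
We get a₀ = 0, b₀ = 8.
Check: 9*0 + 3*8 = 24 = 24 ✓

Step 3: Write the general solution.
a = 0 + (3/3)t = 0 + 1t
b = 8 - (9/3)t = 8 - 3t
for any integer t.

a = 0 + 1t, b = 8 - 3t for integer t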